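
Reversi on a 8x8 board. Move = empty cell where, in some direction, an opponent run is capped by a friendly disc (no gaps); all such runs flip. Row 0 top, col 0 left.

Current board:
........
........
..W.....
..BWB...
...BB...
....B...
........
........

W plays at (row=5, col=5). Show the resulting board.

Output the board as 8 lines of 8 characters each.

Answer: ........
........
..W.....
..BWB...
...BW...
....BW..
........
........

Derivation:
Place W at (5,5); scan 8 dirs for brackets.
Dir NW: opp run (4,4) capped by W -> flip
Dir N: first cell '.' (not opp) -> no flip
Dir NE: first cell '.' (not opp) -> no flip
Dir W: opp run (5,4), next='.' -> no flip
Dir E: first cell '.' (not opp) -> no flip
Dir SW: first cell '.' (not opp) -> no flip
Dir S: first cell '.' (not opp) -> no flip
Dir SE: first cell '.' (not opp) -> no flip
All flips: (4,4)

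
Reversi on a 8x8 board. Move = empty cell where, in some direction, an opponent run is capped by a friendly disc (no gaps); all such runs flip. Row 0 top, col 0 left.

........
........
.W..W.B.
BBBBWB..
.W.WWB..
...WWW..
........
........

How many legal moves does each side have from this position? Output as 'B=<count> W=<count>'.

Answer: B=14 W=8

Derivation:
-- B to move --
(1,0): flips 1 -> legal
(1,1): flips 1 -> legal
(1,2): flips 1 -> legal
(1,3): flips 1 -> legal
(1,4): no bracket -> illegal
(1,5): flips 1 -> legal
(2,0): no bracket -> illegal
(2,2): no bracket -> illegal
(2,3): flips 1 -> legal
(2,5): no bracket -> illegal
(4,0): no bracket -> illegal
(4,2): flips 2 -> legal
(4,6): no bracket -> illegal
(5,0): flips 1 -> legal
(5,1): flips 1 -> legal
(5,2): flips 1 -> legal
(5,6): no bracket -> illegal
(6,2): flips 2 -> legal
(6,3): flips 3 -> legal
(6,4): no bracket -> illegal
(6,5): flips 3 -> legal
(6,6): flips 2 -> legal
B mobility = 14
-- W to move --
(1,5): no bracket -> illegal
(1,6): no bracket -> illegal
(1,7): flips 2 -> legal
(2,0): no bracket -> illegal
(2,2): flips 1 -> legal
(2,3): flips 2 -> legal
(2,5): flips 2 -> legal
(2,7): no bracket -> illegal
(3,6): flips 2 -> legal
(3,7): no bracket -> illegal
(4,0): no bracket -> illegal
(4,2): flips 1 -> legal
(4,6): flips 2 -> legal
(5,6): flips 1 -> legal
W mobility = 8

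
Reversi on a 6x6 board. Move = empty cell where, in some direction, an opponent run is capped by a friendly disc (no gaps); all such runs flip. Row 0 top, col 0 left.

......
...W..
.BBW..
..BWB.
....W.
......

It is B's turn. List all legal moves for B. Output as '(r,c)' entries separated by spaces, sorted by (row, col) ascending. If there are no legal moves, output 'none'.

Answer: (0,4) (1,2) (1,4) (2,4) (5,4) (5,5)

Derivation:
(0,2): no bracket -> illegal
(0,3): no bracket -> illegal
(0,4): flips 1 -> legal
(1,2): flips 1 -> legal
(1,4): flips 1 -> legal
(2,4): flips 1 -> legal
(3,5): no bracket -> illegal
(4,2): no bracket -> illegal
(4,3): no bracket -> illegal
(4,5): no bracket -> illegal
(5,3): no bracket -> illegal
(5,4): flips 1 -> legal
(5,5): flips 2 -> legal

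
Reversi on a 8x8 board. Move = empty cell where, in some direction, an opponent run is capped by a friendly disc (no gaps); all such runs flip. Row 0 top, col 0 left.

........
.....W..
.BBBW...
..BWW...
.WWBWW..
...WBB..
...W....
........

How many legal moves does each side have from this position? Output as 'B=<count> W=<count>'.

Answer: B=11 W=11

Derivation:
-- B to move --
(0,4): no bracket -> illegal
(0,5): no bracket -> illegal
(0,6): no bracket -> illegal
(1,3): no bracket -> illegal
(1,4): flips 3 -> legal
(1,6): no bracket -> illegal
(2,5): flips 2 -> legal
(2,6): no bracket -> illegal
(3,0): no bracket -> illegal
(3,1): no bracket -> illegal
(3,5): flips 3 -> legal
(3,6): flips 1 -> legal
(4,0): flips 2 -> legal
(4,6): flips 2 -> legal
(5,0): flips 1 -> legal
(5,1): no bracket -> illegal
(5,2): flips 2 -> legal
(5,6): flips 2 -> legal
(6,2): no bracket -> illegal
(6,4): no bracket -> illegal
(7,2): flips 1 -> legal
(7,3): flips 2 -> legal
(7,4): no bracket -> illegal
B mobility = 11
-- W to move --
(1,0): no bracket -> illegal
(1,1): flips 1 -> legal
(1,2): flips 3 -> legal
(1,3): flips 1 -> legal
(1,4): flips 2 -> legal
(2,0): flips 3 -> legal
(3,0): no bracket -> illegal
(3,1): flips 1 -> legal
(4,6): no bracket -> illegal
(5,2): flips 1 -> legal
(5,6): flips 2 -> legal
(6,4): flips 1 -> legal
(6,5): flips 1 -> legal
(6,6): flips 1 -> legal
W mobility = 11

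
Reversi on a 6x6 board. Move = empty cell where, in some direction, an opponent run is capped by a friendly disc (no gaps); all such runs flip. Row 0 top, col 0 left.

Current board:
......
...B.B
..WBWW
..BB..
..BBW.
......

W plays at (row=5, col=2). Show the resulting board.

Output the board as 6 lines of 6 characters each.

Place W at (5,2); scan 8 dirs for brackets.
Dir NW: first cell '.' (not opp) -> no flip
Dir N: opp run (4,2) (3,2) capped by W -> flip
Dir NE: opp run (4,3), next='.' -> no flip
Dir W: first cell '.' (not opp) -> no flip
Dir E: first cell '.' (not opp) -> no flip
Dir SW: edge -> no flip
Dir S: edge -> no flip
Dir SE: edge -> no flip
All flips: (3,2) (4,2)

Answer: ......
...B.B
..WBWW
..WB..
..WBW.
..W...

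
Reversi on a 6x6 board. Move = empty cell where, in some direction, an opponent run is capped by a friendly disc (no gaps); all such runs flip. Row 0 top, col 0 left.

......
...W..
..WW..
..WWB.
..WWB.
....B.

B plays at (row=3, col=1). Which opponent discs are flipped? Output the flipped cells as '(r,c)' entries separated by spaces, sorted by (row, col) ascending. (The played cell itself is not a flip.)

Dir NW: first cell '.' (not opp) -> no flip
Dir N: first cell '.' (not opp) -> no flip
Dir NE: opp run (2,2) (1,3), next='.' -> no flip
Dir W: first cell '.' (not opp) -> no flip
Dir E: opp run (3,2) (3,3) capped by B -> flip
Dir SW: first cell '.' (not opp) -> no flip
Dir S: first cell '.' (not opp) -> no flip
Dir SE: opp run (4,2), next='.' -> no flip

Answer: (3,2) (3,3)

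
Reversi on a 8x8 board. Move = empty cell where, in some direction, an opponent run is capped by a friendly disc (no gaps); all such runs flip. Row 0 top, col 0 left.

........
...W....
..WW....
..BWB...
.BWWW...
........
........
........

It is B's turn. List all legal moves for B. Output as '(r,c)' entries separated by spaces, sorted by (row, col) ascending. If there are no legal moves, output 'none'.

Answer: (1,2) (1,4) (4,5) (5,2) (5,4)

Derivation:
(0,2): no bracket -> illegal
(0,3): no bracket -> illegal
(0,4): no bracket -> illegal
(1,1): no bracket -> illegal
(1,2): flips 2 -> legal
(1,4): flips 1 -> legal
(2,1): no bracket -> illegal
(2,4): no bracket -> illegal
(3,1): no bracket -> illegal
(3,5): no bracket -> illegal
(4,5): flips 3 -> legal
(5,1): no bracket -> illegal
(5,2): flips 2 -> legal
(5,3): no bracket -> illegal
(5,4): flips 2 -> legal
(5,5): no bracket -> illegal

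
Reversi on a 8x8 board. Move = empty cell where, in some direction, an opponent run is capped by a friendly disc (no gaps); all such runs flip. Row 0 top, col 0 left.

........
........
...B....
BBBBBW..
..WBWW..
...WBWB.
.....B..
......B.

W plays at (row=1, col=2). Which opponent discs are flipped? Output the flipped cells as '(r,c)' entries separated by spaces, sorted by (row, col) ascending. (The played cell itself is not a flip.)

Dir NW: first cell '.' (not opp) -> no flip
Dir N: first cell '.' (not opp) -> no flip
Dir NE: first cell '.' (not opp) -> no flip
Dir W: first cell '.' (not opp) -> no flip
Dir E: first cell '.' (not opp) -> no flip
Dir SW: first cell '.' (not opp) -> no flip
Dir S: first cell '.' (not opp) -> no flip
Dir SE: opp run (2,3) (3,4) capped by W -> flip

Answer: (2,3) (3,4)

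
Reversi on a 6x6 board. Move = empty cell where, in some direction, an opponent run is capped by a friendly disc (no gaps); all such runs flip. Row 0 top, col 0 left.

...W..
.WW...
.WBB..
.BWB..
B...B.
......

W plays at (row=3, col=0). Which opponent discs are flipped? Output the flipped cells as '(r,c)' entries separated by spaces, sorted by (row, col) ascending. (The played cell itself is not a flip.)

Answer: (3,1)

Derivation:
Dir NW: edge -> no flip
Dir N: first cell '.' (not opp) -> no flip
Dir NE: first cell 'W' (not opp) -> no flip
Dir W: edge -> no flip
Dir E: opp run (3,1) capped by W -> flip
Dir SW: edge -> no flip
Dir S: opp run (4,0), next='.' -> no flip
Dir SE: first cell '.' (not opp) -> no flip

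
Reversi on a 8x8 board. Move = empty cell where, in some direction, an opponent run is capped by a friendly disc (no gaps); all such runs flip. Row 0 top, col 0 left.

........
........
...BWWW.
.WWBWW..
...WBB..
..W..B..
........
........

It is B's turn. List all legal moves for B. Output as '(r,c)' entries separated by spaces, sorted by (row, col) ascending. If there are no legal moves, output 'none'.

Answer: (1,4) (1,5) (1,7) (2,7) (3,0) (3,6) (4,1) (4,2) (5,3)

Derivation:
(1,3): no bracket -> illegal
(1,4): flips 2 -> legal
(1,5): flips 3 -> legal
(1,6): no bracket -> illegal
(1,7): flips 2 -> legal
(2,0): no bracket -> illegal
(2,1): no bracket -> illegal
(2,2): no bracket -> illegal
(2,7): flips 3 -> legal
(3,0): flips 2 -> legal
(3,6): flips 2 -> legal
(3,7): no bracket -> illegal
(4,0): no bracket -> illegal
(4,1): flips 1 -> legal
(4,2): flips 1 -> legal
(4,6): no bracket -> illegal
(5,1): no bracket -> illegal
(5,3): flips 1 -> legal
(5,4): no bracket -> illegal
(6,1): no bracket -> illegal
(6,2): no bracket -> illegal
(6,3): no bracket -> illegal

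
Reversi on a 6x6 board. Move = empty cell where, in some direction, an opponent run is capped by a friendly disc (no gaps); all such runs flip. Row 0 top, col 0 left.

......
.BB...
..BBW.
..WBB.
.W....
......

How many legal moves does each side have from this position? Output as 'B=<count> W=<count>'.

Answer: B=6 W=6

Derivation:
-- B to move --
(1,3): no bracket -> illegal
(1,4): flips 1 -> legal
(1,5): flips 1 -> legal
(2,1): no bracket -> illegal
(2,5): flips 1 -> legal
(3,0): no bracket -> illegal
(3,1): flips 1 -> legal
(3,5): no bracket -> illegal
(4,0): no bracket -> illegal
(4,2): flips 1 -> legal
(4,3): no bracket -> illegal
(5,0): flips 2 -> legal
(5,1): no bracket -> illegal
(5,2): no bracket -> illegal
B mobility = 6
-- W to move --
(0,0): no bracket -> illegal
(0,1): no bracket -> illegal
(0,2): flips 2 -> legal
(0,3): no bracket -> illegal
(1,0): no bracket -> illegal
(1,3): no bracket -> illegal
(1,4): flips 1 -> legal
(2,0): no bracket -> illegal
(2,1): flips 2 -> legal
(2,5): no bracket -> illegal
(3,1): no bracket -> illegal
(3,5): flips 2 -> legal
(4,2): flips 1 -> legal
(4,3): no bracket -> illegal
(4,4): flips 1 -> legal
(4,5): no bracket -> illegal
W mobility = 6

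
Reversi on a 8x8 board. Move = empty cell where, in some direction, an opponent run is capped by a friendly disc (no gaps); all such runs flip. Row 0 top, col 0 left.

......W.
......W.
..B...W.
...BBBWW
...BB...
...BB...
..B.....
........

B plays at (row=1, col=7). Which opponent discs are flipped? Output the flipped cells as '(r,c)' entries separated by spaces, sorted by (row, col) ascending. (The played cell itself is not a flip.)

Dir NW: opp run (0,6), next=edge -> no flip
Dir N: first cell '.' (not opp) -> no flip
Dir NE: edge -> no flip
Dir W: opp run (1,6), next='.' -> no flip
Dir E: edge -> no flip
Dir SW: opp run (2,6) capped by B -> flip
Dir S: first cell '.' (not opp) -> no flip
Dir SE: edge -> no flip

Answer: (2,6)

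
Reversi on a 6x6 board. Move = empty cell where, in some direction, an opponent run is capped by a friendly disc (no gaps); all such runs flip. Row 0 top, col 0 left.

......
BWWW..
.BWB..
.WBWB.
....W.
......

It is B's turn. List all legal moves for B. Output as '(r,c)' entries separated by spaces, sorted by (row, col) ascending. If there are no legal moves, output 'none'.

(0,0): no bracket -> illegal
(0,1): flips 2 -> legal
(0,2): flips 2 -> legal
(0,3): flips 2 -> legal
(0,4): no bracket -> illegal
(1,4): flips 3 -> legal
(2,0): no bracket -> illegal
(2,4): no bracket -> illegal
(3,0): flips 1 -> legal
(3,5): no bracket -> illegal
(4,0): no bracket -> illegal
(4,1): flips 1 -> legal
(4,2): no bracket -> illegal
(4,3): flips 1 -> legal
(4,5): no bracket -> illegal
(5,3): no bracket -> illegal
(5,4): flips 1 -> legal
(5,5): no bracket -> illegal

Answer: (0,1) (0,2) (0,3) (1,4) (3,0) (4,1) (4,3) (5,4)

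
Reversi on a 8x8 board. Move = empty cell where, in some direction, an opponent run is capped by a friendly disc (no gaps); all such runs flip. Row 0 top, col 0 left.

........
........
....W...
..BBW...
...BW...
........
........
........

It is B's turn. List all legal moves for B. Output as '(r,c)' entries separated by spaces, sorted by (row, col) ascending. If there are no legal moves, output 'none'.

(1,3): no bracket -> illegal
(1,4): no bracket -> illegal
(1,5): flips 1 -> legal
(2,3): no bracket -> illegal
(2,5): flips 1 -> legal
(3,5): flips 1 -> legal
(4,5): flips 1 -> legal
(5,3): no bracket -> illegal
(5,4): no bracket -> illegal
(5,5): flips 1 -> legal

Answer: (1,5) (2,5) (3,5) (4,5) (5,5)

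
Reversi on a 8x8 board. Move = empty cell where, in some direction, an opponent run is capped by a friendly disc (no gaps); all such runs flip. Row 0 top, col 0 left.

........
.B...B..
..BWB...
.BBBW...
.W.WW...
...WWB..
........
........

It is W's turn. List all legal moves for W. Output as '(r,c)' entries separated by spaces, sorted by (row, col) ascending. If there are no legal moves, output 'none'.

(0,0): flips 3 -> legal
(0,1): no bracket -> illegal
(0,2): no bracket -> illegal
(0,4): no bracket -> illegal
(0,5): no bracket -> illegal
(0,6): no bracket -> illegal
(1,0): no bracket -> illegal
(1,2): no bracket -> illegal
(1,3): no bracket -> illegal
(1,4): flips 1 -> legal
(1,6): no bracket -> illegal
(2,0): no bracket -> illegal
(2,1): flips 3 -> legal
(2,5): flips 1 -> legal
(2,6): no bracket -> illegal
(3,0): flips 3 -> legal
(3,5): no bracket -> illegal
(4,0): no bracket -> illegal
(4,2): no bracket -> illegal
(4,5): no bracket -> illegal
(4,6): no bracket -> illegal
(5,6): flips 1 -> legal
(6,4): no bracket -> illegal
(6,5): no bracket -> illegal
(6,6): flips 1 -> legal

Answer: (0,0) (1,4) (2,1) (2,5) (3,0) (5,6) (6,6)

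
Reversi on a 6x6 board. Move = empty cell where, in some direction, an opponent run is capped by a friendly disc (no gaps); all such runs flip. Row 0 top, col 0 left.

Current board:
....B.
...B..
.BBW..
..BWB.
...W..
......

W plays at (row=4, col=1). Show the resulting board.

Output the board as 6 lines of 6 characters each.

Place W at (4,1); scan 8 dirs for brackets.
Dir NW: first cell '.' (not opp) -> no flip
Dir N: first cell '.' (not opp) -> no flip
Dir NE: opp run (3,2) capped by W -> flip
Dir W: first cell '.' (not opp) -> no flip
Dir E: first cell '.' (not opp) -> no flip
Dir SW: first cell '.' (not opp) -> no flip
Dir S: first cell '.' (not opp) -> no flip
Dir SE: first cell '.' (not opp) -> no flip
All flips: (3,2)

Answer: ....B.
...B..
.BBW..
..WWB.
.W.W..
......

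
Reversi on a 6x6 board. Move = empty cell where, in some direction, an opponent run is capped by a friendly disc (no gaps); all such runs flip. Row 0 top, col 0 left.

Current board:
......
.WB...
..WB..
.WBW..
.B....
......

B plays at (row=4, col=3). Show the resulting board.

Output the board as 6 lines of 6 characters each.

Answer: ......
.WB...
..WB..
.WBB..
.B.B..
......

Derivation:
Place B at (4,3); scan 8 dirs for brackets.
Dir NW: first cell 'B' (not opp) -> no flip
Dir N: opp run (3,3) capped by B -> flip
Dir NE: first cell '.' (not opp) -> no flip
Dir W: first cell '.' (not opp) -> no flip
Dir E: first cell '.' (not opp) -> no flip
Dir SW: first cell '.' (not opp) -> no flip
Dir S: first cell '.' (not opp) -> no flip
Dir SE: first cell '.' (not opp) -> no flip
All flips: (3,3)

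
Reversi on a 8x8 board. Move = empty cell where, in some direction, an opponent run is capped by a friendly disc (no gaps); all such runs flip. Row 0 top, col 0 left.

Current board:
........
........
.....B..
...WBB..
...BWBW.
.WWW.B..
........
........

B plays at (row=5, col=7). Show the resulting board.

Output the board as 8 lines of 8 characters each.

Place B at (5,7); scan 8 dirs for brackets.
Dir NW: opp run (4,6) capped by B -> flip
Dir N: first cell '.' (not opp) -> no flip
Dir NE: edge -> no flip
Dir W: first cell '.' (not opp) -> no flip
Dir E: edge -> no flip
Dir SW: first cell '.' (not opp) -> no flip
Dir S: first cell '.' (not opp) -> no flip
Dir SE: edge -> no flip
All flips: (4,6)

Answer: ........
........
.....B..
...WBB..
...BWBB.
.WWW.B.B
........
........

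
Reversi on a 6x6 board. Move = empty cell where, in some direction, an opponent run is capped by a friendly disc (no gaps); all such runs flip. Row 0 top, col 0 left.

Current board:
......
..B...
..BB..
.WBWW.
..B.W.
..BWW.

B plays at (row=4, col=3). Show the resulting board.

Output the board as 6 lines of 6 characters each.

Place B at (4,3); scan 8 dirs for brackets.
Dir NW: first cell 'B' (not opp) -> no flip
Dir N: opp run (3,3) capped by B -> flip
Dir NE: opp run (3,4), next='.' -> no flip
Dir W: first cell 'B' (not opp) -> no flip
Dir E: opp run (4,4), next='.' -> no flip
Dir SW: first cell 'B' (not opp) -> no flip
Dir S: opp run (5,3), next=edge -> no flip
Dir SE: opp run (5,4), next=edge -> no flip
All flips: (3,3)

Answer: ......
..B...
..BB..
.WBBW.
..BBW.
..BWW.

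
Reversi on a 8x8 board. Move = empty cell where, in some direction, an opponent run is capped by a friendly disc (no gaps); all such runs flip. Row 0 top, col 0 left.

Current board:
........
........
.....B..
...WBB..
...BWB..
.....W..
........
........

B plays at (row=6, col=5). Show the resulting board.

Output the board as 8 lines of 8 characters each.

Place B at (6,5); scan 8 dirs for brackets.
Dir NW: first cell '.' (not opp) -> no flip
Dir N: opp run (5,5) capped by B -> flip
Dir NE: first cell '.' (not opp) -> no flip
Dir W: first cell '.' (not opp) -> no flip
Dir E: first cell '.' (not opp) -> no flip
Dir SW: first cell '.' (not opp) -> no flip
Dir S: first cell '.' (not opp) -> no flip
Dir SE: first cell '.' (not opp) -> no flip
All flips: (5,5)

Answer: ........
........
.....B..
...WBB..
...BWB..
.....B..
.....B..
........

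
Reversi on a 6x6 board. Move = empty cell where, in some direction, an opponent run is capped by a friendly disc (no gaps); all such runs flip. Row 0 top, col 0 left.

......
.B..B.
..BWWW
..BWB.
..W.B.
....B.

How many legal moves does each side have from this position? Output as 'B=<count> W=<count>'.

-- B to move --
(1,2): flips 1 -> legal
(1,3): no bracket -> illegal
(1,5): no bracket -> illegal
(3,1): no bracket -> illegal
(3,5): no bracket -> illegal
(4,1): no bracket -> illegal
(4,3): no bracket -> illegal
(5,1): no bracket -> illegal
(5,2): flips 1 -> legal
(5,3): no bracket -> illegal
B mobility = 2
-- W to move --
(0,0): flips 2 -> legal
(0,1): no bracket -> illegal
(0,2): no bracket -> illegal
(0,3): flips 1 -> legal
(0,4): flips 1 -> legal
(0,5): flips 1 -> legal
(1,0): no bracket -> illegal
(1,2): flips 2 -> legal
(1,3): no bracket -> illegal
(1,5): no bracket -> illegal
(2,0): no bracket -> illegal
(2,1): flips 1 -> legal
(3,1): flips 1 -> legal
(3,5): flips 1 -> legal
(4,1): flips 1 -> legal
(4,3): flips 1 -> legal
(4,5): flips 1 -> legal
(5,3): no bracket -> illegal
(5,5): flips 1 -> legal
W mobility = 12

Answer: B=2 W=12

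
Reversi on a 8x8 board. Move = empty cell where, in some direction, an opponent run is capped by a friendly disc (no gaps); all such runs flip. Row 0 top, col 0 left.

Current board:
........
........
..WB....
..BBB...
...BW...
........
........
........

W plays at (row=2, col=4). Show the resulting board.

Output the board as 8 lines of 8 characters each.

Answer: ........
........
..WWW...
..BBW...
...BW...
........
........
........

Derivation:
Place W at (2,4); scan 8 dirs for brackets.
Dir NW: first cell '.' (not opp) -> no flip
Dir N: first cell '.' (not opp) -> no flip
Dir NE: first cell '.' (not opp) -> no flip
Dir W: opp run (2,3) capped by W -> flip
Dir E: first cell '.' (not opp) -> no flip
Dir SW: opp run (3,3), next='.' -> no flip
Dir S: opp run (3,4) capped by W -> flip
Dir SE: first cell '.' (not opp) -> no flip
All flips: (2,3) (3,4)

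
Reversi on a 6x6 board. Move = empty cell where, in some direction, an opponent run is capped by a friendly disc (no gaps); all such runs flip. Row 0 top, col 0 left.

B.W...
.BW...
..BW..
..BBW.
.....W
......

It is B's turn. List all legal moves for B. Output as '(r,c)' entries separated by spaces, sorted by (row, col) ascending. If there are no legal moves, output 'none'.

(0,1): no bracket -> illegal
(0,3): no bracket -> illegal
(1,3): flips 2 -> legal
(1,4): flips 1 -> legal
(2,1): no bracket -> illegal
(2,4): flips 1 -> legal
(2,5): no bracket -> illegal
(3,5): flips 1 -> legal
(4,3): no bracket -> illegal
(4,4): no bracket -> illegal
(5,4): no bracket -> illegal
(5,5): no bracket -> illegal

Answer: (1,3) (1,4) (2,4) (3,5)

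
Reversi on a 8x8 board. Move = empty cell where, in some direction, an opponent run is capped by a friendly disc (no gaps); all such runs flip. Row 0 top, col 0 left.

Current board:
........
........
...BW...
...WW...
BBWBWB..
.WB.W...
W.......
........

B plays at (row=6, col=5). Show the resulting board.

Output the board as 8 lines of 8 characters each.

Place B at (6,5); scan 8 dirs for brackets.
Dir NW: opp run (5,4) capped by B -> flip
Dir N: first cell '.' (not opp) -> no flip
Dir NE: first cell '.' (not opp) -> no flip
Dir W: first cell '.' (not opp) -> no flip
Dir E: first cell '.' (not opp) -> no flip
Dir SW: first cell '.' (not opp) -> no flip
Dir S: first cell '.' (not opp) -> no flip
Dir SE: first cell '.' (not opp) -> no flip
All flips: (5,4)

Answer: ........
........
...BW...
...WW...
BBWBWB..
.WB.B...
W....B..
........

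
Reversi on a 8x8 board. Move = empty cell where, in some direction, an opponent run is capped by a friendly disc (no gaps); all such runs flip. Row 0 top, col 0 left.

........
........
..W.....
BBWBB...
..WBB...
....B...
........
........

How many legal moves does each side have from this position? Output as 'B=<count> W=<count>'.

Answer: B=6 W=7

Derivation:
-- B to move --
(1,1): flips 1 -> legal
(1,2): no bracket -> illegal
(1,3): flips 1 -> legal
(2,1): flips 1 -> legal
(2,3): no bracket -> illegal
(4,1): flips 1 -> legal
(5,1): flips 1 -> legal
(5,2): no bracket -> illegal
(5,3): flips 1 -> legal
B mobility = 6
-- W to move --
(2,0): flips 1 -> legal
(2,1): no bracket -> illegal
(2,3): no bracket -> illegal
(2,4): flips 1 -> legal
(2,5): no bracket -> illegal
(3,5): flips 2 -> legal
(4,0): flips 1 -> legal
(4,1): no bracket -> illegal
(4,5): flips 2 -> legal
(5,2): no bracket -> illegal
(5,3): no bracket -> illegal
(5,5): flips 2 -> legal
(6,3): no bracket -> illegal
(6,4): no bracket -> illegal
(6,5): flips 2 -> legal
W mobility = 7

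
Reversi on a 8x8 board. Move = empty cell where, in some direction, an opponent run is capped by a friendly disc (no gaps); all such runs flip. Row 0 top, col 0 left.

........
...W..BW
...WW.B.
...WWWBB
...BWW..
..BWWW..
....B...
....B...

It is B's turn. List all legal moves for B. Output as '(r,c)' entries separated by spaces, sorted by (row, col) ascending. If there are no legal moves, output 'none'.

(0,2): no bracket -> illegal
(0,3): flips 3 -> legal
(0,4): no bracket -> illegal
(0,6): no bracket -> illegal
(0,7): no bracket -> illegal
(1,2): no bracket -> illegal
(1,4): flips 4 -> legal
(1,5): no bracket -> illegal
(2,2): no bracket -> illegal
(2,5): flips 1 -> legal
(2,7): no bracket -> illegal
(3,2): flips 3 -> legal
(4,2): flips 1 -> legal
(4,6): flips 3 -> legal
(5,6): flips 3 -> legal
(6,2): flips 3 -> legal
(6,3): flips 3 -> legal
(6,5): flips 1 -> legal
(6,6): no bracket -> illegal

Answer: (0,3) (1,4) (2,5) (3,2) (4,2) (4,6) (5,6) (6,2) (6,3) (6,5)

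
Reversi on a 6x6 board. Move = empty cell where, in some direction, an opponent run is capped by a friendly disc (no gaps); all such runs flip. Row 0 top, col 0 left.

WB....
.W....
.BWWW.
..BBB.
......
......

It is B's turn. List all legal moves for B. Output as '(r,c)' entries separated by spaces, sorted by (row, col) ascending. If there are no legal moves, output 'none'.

(0,2): no bracket -> illegal
(1,0): no bracket -> illegal
(1,2): flips 2 -> legal
(1,3): flips 1 -> legal
(1,4): flips 2 -> legal
(1,5): flips 1 -> legal
(2,0): no bracket -> illegal
(2,5): flips 3 -> legal
(3,1): no bracket -> illegal
(3,5): no bracket -> illegal

Answer: (1,2) (1,3) (1,4) (1,5) (2,5)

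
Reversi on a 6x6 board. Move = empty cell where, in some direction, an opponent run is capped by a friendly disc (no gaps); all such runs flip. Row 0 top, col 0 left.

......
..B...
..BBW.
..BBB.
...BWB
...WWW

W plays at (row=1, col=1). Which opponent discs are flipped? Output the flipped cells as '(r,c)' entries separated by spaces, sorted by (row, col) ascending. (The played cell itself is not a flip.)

Dir NW: first cell '.' (not opp) -> no flip
Dir N: first cell '.' (not opp) -> no flip
Dir NE: first cell '.' (not opp) -> no flip
Dir W: first cell '.' (not opp) -> no flip
Dir E: opp run (1,2), next='.' -> no flip
Dir SW: first cell '.' (not opp) -> no flip
Dir S: first cell '.' (not opp) -> no flip
Dir SE: opp run (2,2) (3,3) capped by W -> flip

Answer: (2,2) (3,3)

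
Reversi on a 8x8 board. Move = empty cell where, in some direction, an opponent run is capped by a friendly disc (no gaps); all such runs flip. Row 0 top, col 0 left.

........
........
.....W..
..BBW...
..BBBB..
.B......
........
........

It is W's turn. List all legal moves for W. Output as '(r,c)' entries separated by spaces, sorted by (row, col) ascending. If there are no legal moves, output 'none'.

Answer: (3,1) (5,2) (5,4) (5,6)

Derivation:
(2,1): no bracket -> illegal
(2,2): no bracket -> illegal
(2,3): no bracket -> illegal
(2,4): no bracket -> illegal
(3,1): flips 2 -> legal
(3,5): no bracket -> illegal
(3,6): no bracket -> illegal
(4,0): no bracket -> illegal
(4,1): no bracket -> illegal
(4,6): no bracket -> illegal
(5,0): no bracket -> illegal
(5,2): flips 1 -> legal
(5,3): no bracket -> illegal
(5,4): flips 1 -> legal
(5,5): no bracket -> illegal
(5,6): flips 1 -> legal
(6,0): no bracket -> illegal
(6,1): no bracket -> illegal
(6,2): no bracket -> illegal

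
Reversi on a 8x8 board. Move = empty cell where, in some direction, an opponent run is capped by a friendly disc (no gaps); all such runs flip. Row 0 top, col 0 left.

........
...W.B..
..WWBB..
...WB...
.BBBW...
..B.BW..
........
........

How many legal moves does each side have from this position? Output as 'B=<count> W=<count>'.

-- B to move --
(0,2): flips 1 -> legal
(0,3): flips 3 -> legal
(0,4): no bracket -> illegal
(1,1): no bracket -> illegal
(1,2): flips 1 -> legal
(1,4): no bracket -> illegal
(2,1): flips 2 -> legal
(3,1): no bracket -> illegal
(3,2): flips 1 -> legal
(3,5): no bracket -> illegal
(4,5): flips 1 -> legal
(4,6): no bracket -> illegal
(5,3): no bracket -> illegal
(5,6): flips 1 -> legal
(6,4): no bracket -> illegal
(6,5): no bracket -> illegal
(6,6): no bracket -> illegal
B mobility = 7
-- W to move --
(0,4): no bracket -> illegal
(0,5): no bracket -> illegal
(0,6): flips 2 -> legal
(1,4): flips 2 -> legal
(1,6): no bracket -> illegal
(2,6): flips 2 -> legal
(3,0): no bracket -> illegal
(3,1): no bracket -> illegal
(3,2): no bracket -> illegal
(3,5): flips 2 -> legal
(3,6): no bracket -> illegal
(4,0): flips 3 -> legal
(4,5): flips 1 -> legal
(5,0): no bracket -> illegal
(5,1): flips 1 -> legal
(5,3): flips 2 -> legal
(6,1): no bracket -> illegal
(6,2): no bracket -> illegal
(6,3): no bracket -> illegal
(6,4): flips 1 -> legal
(6,5): no bracket -> illegal
W mobility = 9

Answer: B=7 W=9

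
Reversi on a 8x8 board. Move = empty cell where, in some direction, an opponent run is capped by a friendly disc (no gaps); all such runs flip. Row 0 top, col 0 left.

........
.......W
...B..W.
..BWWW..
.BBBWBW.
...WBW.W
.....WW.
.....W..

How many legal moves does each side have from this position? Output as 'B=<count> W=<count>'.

-- B to move --
(0,6): no bracket -> illegal
(0,7): no bracket -> illegal
(1,5): no bracket -> illegal
(1,6): no bracket -> illegal
(2,2): no bracket -> illegal
(2,4): flips 3 -> legal
(2,5): flips 2 -> legal
(2,7): no bracket -> illegal
(3,6): flips 3 -> legal
(3,7): no bracket -> illegal
(4,7): flips 1 -> legal
(5,2): flips 1 -> legal
(5,6): flips 1 -> legal
(6,2): no bracket -> illegal
(6,3): flips 1 -> legal
(6,4): flips 1 -> legal
(6,7): no bracket -> illegal
(7,4): no bracket -> illegal
(7,6): flips 1 -> legal
(7,7): no bracket -> illegal
B mobility = 9
-- W to move --
(1,2): flips 1 -> legal
(1,3): flips 1 -> legal
(1,4): no bracket -> illegal
(2,1): flips 3 -> legal
(2,2): no bracket -> illegal
(2,4): no bracket -> illegal
(3,0): no bracket -> illegal
(3,1): flips 2 -> legal
(3,6): no bracket -> illegal
(4,0): flips 3 -> legal
(5,0): no bracket -> illegal
(5,1): flips 1 -> legal
(5,2): flips 1 -> legal
(5,6): flips 1 -> legal
(6,3): no bracket -> illegal
(6,4): flips 1 -> legal
W mobility = 9

Answer: B=9 W=9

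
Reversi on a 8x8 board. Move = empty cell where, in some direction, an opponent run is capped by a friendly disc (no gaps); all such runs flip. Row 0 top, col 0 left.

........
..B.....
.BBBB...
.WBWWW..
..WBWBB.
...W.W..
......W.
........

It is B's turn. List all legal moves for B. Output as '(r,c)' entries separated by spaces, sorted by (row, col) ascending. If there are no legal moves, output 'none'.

(2,0): no bracket -> illegal
(2,5): flips 2 -> legal
(2,6): no bracket -> illegal
(3,0): flips 1 -> legal
(3,6): flips 3 -> legal
(4,0): flips 1 -> legal
(4,1): flips 2 -> legal
(5,1): flips 2 -> legal
(5,2): flips 1 -> legal
(5,4): flips 2 -> legal
(5,6): no bracket -> illegal
(5,7): no bracket -> illegal
(6,2): no bracket -> illegal
(6,3): flips 1 -> legal
(6,4): flips 1 -> legal
(6,5): flips 1 -> legal
(6,7): no bracket -> illegal
(7,5): no bracket -> illegal
(7,6): no bracket -> illegal
(7,7): flips 4 -> legal

Answer: (2,5) (3,0) (3,6) (4,0) (4,1) (5,1) (5,2) (5,4) (6,3) (6,4) (6,5) (7,7)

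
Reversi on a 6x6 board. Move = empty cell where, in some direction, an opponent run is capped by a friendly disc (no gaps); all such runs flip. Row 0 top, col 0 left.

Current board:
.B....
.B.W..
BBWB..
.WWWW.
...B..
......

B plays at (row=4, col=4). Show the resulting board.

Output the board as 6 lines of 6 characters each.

Place B at (4,4); scan 8 dirs for brackets.
Dir NW: opp run (3,3) (2,2) capped by B -> flip
Dir N: opp run (3,4), next='.' -> no flip
Dir NE: first cell '.' (not opp) -> no flip
Dir W: first cell 'B' (not opp) -> no flip
Dir E: first cell '.' (not opp) -> no flip
Dir SW: first cell '.' (not opp) -> no flip
Dir S: first cell '.' (not opp) -> no flip
Dir SE: first cell '.' (not opp) -> no flip
All flips: (2,2) (3,3)

Answer: .B....
.B.W..
BBBB..
.WWBW.
...BB.
......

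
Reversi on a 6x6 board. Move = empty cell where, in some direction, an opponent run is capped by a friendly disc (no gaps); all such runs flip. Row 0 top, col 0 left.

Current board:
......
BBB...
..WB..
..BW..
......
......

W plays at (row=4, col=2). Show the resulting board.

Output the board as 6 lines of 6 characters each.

Place W at (4,2); scan 8 dirs for brackets.
Dir NW: first cell '.' (not opp) -> no flip
Dir N: opp run (3,2) capped by W -> flip
Dir NE: first cell 'W' (not opp) -> no flip
Dir W: first cell '.' (not opp) -> no flip
Dir E: first cell '.' (not opp) -> no flip
Dir SW: first cell '.' (not opp) -> no flip
Dir S: first cell '.' (not opp) -> no flip
Dir SE: first cell '.' (not opp) -> no flip
All flips: (3,2)

Answer: ......
BBB...
..WB..
..WW..
..W...
......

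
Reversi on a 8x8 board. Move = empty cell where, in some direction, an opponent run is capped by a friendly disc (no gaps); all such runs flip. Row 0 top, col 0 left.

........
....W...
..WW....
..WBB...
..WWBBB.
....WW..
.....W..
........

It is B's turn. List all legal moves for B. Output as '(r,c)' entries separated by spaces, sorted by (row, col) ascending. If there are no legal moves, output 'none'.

Answer: (1,1) (1,2) (1,3) (3,1) (4,1) (5,1) (5,2) (5,3) (6,3) (6,4) (6,6) (7,5)

Derivation:
(0,3): no bracket -> illegal
(0,4): no bracket -> illegal
(0,5): no bracket -> illegal
(1,1): flips 1 -> legal
(1,2): flips 1 -> legal
(1,3): flips 1 -> legal
(1,5): no bracket -> illegal
(2,1): no bracket -> illegal
(2,4): no bracket -> illegal
(2,5): no bracket -> illegal
(3,1): flips 1 -> legal
(4,1): flips 2 -> legal
(5,1): flips 1 -> legal
(5,2): flips 1 -> legal
(5,3): flips 1 -> legal
(5,6): no bracket -> illegal
(6,3): flips 1 -> legal
(6,4): flips 2 -> legal
(6,6): flips 1 -> legal
(7,4): no bracket -> illegal
(7,5): flips 2 -> legal
(7,6): no bracket -> illegal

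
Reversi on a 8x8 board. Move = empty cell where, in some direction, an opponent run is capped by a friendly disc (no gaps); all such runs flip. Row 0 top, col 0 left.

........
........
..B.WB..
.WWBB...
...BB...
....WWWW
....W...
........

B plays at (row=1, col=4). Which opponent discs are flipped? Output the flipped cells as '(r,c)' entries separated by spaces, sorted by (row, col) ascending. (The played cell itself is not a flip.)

Dir NW: first cell '.' (not opp) -> no flip
Dir N: first cell '.' (not opp) -> no flip
Dir NE: first cell '.' (not opp) -> no flip
Dir W: first cell '.' (not opp) -> no flip
Dir E: first cell '.' (not opp) -> no flip
Dir SW: first cell '.' (not opp) -> no flip
Dir S: opp run (2,4) capped by B -> flip
Dir SE: first cell 'B' (not opp) -> no flip

Answer: (2,4)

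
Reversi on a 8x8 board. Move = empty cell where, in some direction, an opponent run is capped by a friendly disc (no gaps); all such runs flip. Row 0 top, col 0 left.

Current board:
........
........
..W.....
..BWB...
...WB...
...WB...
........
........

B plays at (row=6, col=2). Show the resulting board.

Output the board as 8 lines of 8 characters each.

Answer: ........
........
..W.....
..BWB...
...WB...
...BB...
..B.....
........

Derivation:
Place B at (6,2); scan 8 dirs for brackets.
Dir NW: first cell '.' (not opp) -> no flip
Dir N: first cell '.' (not opp) -> no flip
Dir NE: opp run (5,3) capped by B -> flip
Dir W: first cell '.' (not opp) -> no flip
Dir E: first cell '.' (not opp) -> no flip
Dir SW: first cell '.' (not opp) -> no flip
Dir S: first cell '.' (not opp) -> no flip
Dir SE: first cell '.' (not opp) -> no flip
All flips: (5,3)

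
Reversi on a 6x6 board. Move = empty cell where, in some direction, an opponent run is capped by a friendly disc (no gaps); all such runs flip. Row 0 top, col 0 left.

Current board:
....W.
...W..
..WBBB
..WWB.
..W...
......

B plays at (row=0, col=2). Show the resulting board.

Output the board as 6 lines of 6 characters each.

Answer: ..B.W.
...B..
..WBBB
..WWB.
..W...
......

Derivation:
Place B at (0,2); scan 8 dirs for brackets.
Dir NW: edge -> no flip
Dir N: edge -> no flip
Dir NE: edge -> no flip
Dir W: first cell '.' (not opp) -> no flip
Dir E: first cell '.' (not opp) -> no flip
Dir SW: first cell '.' (not opp) -> no flip
Dir S: first cell '.' (not opp) -> no flip
Dir SE: opp run (1,3) capped by B -> flip
All flips: (1,3)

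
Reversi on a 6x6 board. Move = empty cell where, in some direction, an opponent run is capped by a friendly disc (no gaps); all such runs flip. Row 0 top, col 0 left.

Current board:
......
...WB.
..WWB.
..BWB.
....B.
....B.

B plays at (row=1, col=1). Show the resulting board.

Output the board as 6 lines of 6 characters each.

Answer: ......
.B.WB.
..BWB.
..BBB.
....B.
....B.

Derivation:
Place B at (1,1); scan 8 dirs for brackets.
Dir NW: first cell '.' (not opp) -> no flip
Dir N: first cell '.' (not opp) -> no flip
Dir NE: first cell '.' (not opp) -> no flip
Dir W: first cell '.' (not opp) -> no flip
Dir E: first cell '.' (not opp) -> no flip
Dir SW: first cell '.' (not opp) -> no flip
Dir S: first cell '.' (not opp) -> no flip
Dir SE: opp run (2,2) (3,3) capped by B -> flip
All flips: (2,2) (3,3)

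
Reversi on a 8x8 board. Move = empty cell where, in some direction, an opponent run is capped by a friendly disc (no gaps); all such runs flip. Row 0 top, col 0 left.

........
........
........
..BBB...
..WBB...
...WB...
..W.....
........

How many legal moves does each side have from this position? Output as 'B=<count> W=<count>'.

-- B to move --
(3,1): no bracket -> illegal
(4,1): flips 1 -> legal
(5,1): flips 1 -> legal
(5,2): flips 2 -> legal
(6,1): no bracket -> illegal
(6,3): flips 1 -> legal
(6,4): no bracket -> illegal
(7,1): flips 2 -> legal
(7,2): no bracket -> illegal
(7,3): no bracket -> illegal
B mobility = 5
-- W to move --
(2,1): no bracket -> illegal
(2,2): flips 1 -> legal
(2,3): flips 2 -> legal
(2,4): flips 1 -> legal
(2,5): no bracket -> illegal
(3,1): no bracket -> illegal
(3,5): flips 1 -> legal
(4,1): no bracket -> illegal
(4,5): flips 2 -> legal
(5,2): no bracket -> illegal
(5,5): flips 1 -> legal
(6,3): no bracket -> illegal
(6,4): no bracket -> illegal
(6,5): no bracket -> illegal
W mobility = 6

Answer: B=5 W=6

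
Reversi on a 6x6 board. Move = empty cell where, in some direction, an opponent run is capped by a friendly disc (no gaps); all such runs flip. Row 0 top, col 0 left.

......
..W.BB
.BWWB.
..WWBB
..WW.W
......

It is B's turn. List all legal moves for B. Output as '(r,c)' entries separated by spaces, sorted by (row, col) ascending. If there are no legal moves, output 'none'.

Answer: (0,1) (0,3) (3,1) (4,1) (5,1) (5,2) (5,4) (5,5)

Derivation:
(0,1): flips 2 -> legal
(0,2): no bracket -> illegal
(0,3): flips 1 -> legal
(1,1): no bracket -> illegal
(1,3): no bracket -> illegal
(3,1): flips 2 -> legal
(4,1): flips 2 -> legal
(4,4): no bracket -> illegal
(5,1): flips 2 -> legal
(5,2): flips 1 -> legal
(5,3): no bracket -> illegal
(5,4): flips 2 -> legal
(5,5): flips 1 -> legal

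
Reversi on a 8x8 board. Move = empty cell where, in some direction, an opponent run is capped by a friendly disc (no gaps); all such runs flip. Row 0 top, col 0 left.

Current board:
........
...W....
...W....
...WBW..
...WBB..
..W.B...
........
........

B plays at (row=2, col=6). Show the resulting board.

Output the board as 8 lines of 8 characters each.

Place B at (2,6); scan 8 dirs for brackets.
Dir NW: first cell '.' (not opp) -> no flip
Dir N: first cell '.' (not opp) -> no flip
Dir NE: first cell '.' (not opp) -> no flip
Dir W: first cell '.' (not opp) -> no flip
Dir E: first cell '.' (not opp) -> no flip
Dir SW: opp run (3,5) capped by B -> flip
Dir S: first cell '.' (not opp) -> no flip
Dir SE: first cell '.' (not opp) -> no flip
All flips: (3,5)

Answer: ........
...W....
...W..B.
...WBB..
...WBB..
..W.B...
........
........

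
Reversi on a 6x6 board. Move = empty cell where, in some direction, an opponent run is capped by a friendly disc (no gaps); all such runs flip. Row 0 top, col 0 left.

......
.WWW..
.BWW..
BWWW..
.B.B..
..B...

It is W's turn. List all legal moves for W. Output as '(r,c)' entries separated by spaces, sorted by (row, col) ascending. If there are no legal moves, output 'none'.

(1,0): flips 1 -> legal
(2,0): flips 1 -> legal
(3,4): no bracket -> illegal
(4,0): no bracket -> illegal
(4,2): no bracket -> illegal
(4,4): no bracket -> illegal
(5,0): flips 1 -> legal
(5,1): flips 1 -> legal
(5,3): flips 1 -> legal
(5,4): flips 1 -> legal

Answer: (1,0) (2,0) (5,0) (5,1) (5,3) (5,4)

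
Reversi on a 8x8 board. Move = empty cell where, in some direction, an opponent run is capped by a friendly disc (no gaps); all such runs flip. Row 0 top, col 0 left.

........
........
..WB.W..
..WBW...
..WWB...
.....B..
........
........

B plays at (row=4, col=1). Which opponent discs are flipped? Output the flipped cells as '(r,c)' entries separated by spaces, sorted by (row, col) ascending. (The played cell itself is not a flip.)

Dir NW: first cell '.' (not opp) -> no flip
Dir N: first cell '.' (not opp) -> no flip
Dir NE: opp run (3,2) capped by B -> flip
Dir W: first cell '.' (not opp) -> no flip
Dir E: opp run (4,2) (4,3) capped by B -> flip
Dir SW: first cell '.' (not opp) -> no flip
Dir S: first cell '.' (not opp) -> no flip
Dir SE: first cell '.' (not opp) -> no flip

Answer: (3,2) (4,2) (4,3)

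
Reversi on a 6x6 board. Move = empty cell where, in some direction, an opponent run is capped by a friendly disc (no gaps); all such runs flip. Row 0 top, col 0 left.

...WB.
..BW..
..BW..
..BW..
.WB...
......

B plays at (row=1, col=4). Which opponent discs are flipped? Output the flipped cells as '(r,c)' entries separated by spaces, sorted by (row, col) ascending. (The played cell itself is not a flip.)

Answer: (1,3) (2,3)

Derivation:
Dir NW: opp run (0,3), next=edge -> no flip
Dir N: first cell 'B' (not opp) -> no flip
Dir NE: first cell '.' (not opp) -> no flip
Dir W: opp run (1,3) capped by B -> flip
Dir E: first cell '.' (not opp) -> no flip
Dir SW: opp run (2,3) capped by B -> flip
Dir S: first cell '.' (not opp) -> no flip
Dir SE: first cell '.' (not opp) -> no flip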